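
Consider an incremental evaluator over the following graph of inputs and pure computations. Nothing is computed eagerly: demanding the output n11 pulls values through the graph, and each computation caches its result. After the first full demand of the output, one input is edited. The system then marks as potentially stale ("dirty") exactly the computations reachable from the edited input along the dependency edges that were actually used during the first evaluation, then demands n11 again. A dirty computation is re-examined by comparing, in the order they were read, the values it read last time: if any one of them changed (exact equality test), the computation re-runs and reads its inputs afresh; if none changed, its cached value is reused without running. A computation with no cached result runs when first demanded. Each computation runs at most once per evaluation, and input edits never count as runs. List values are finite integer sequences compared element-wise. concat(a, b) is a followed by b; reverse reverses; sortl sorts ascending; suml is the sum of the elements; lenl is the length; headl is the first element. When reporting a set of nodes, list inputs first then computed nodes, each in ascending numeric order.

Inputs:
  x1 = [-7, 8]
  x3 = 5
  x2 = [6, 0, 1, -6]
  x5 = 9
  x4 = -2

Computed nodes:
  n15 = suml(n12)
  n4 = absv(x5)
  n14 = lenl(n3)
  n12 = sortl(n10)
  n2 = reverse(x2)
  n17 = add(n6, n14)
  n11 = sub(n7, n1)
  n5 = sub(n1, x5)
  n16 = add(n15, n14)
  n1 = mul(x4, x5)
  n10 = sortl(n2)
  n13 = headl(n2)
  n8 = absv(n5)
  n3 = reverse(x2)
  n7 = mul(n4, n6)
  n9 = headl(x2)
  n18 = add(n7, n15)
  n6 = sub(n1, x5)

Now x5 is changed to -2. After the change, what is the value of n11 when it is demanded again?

Initial pass — values computed on the first demand:
  n1 = mul(-2, 9) = -18
  n4 = absv(9) = 9
  n6 = sub(-18, 9) = -27
  n7 = mul(9, -27) = -243
  n11 = sub(-243, -18) = -225

Second demand — change propagation:
  n1: re-runs because x5 9->-2; new result 4.
  n4: re-runs because x5 9->-2; new result 2.
  n6: re-runs because n1 -18->4; x5 9->-2; new result 6.
  n7: re-runs because n4 9->2; n6 -27->6; new result 12.
  n11: re-runs because n7 -243->12; n1 -18->4; new result 8.

n11 now evaluates to 8.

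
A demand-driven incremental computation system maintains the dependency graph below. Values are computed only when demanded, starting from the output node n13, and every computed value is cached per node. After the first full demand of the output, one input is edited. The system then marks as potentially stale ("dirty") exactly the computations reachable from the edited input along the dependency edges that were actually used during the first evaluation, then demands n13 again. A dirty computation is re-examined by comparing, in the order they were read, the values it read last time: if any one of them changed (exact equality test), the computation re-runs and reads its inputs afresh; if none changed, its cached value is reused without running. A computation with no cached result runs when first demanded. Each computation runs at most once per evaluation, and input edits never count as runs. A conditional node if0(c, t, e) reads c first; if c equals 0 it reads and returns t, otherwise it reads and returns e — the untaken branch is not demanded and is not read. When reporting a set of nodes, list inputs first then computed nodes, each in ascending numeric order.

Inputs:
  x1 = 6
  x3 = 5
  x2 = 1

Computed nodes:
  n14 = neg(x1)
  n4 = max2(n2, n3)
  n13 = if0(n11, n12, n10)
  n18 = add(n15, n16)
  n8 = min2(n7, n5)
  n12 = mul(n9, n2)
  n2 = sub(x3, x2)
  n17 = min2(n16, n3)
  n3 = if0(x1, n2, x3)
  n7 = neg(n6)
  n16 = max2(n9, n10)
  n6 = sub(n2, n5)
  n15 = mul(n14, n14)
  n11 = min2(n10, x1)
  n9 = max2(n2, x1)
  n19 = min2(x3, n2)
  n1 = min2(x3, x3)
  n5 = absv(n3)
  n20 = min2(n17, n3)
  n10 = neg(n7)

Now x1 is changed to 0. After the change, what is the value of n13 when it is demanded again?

New value of n13: 16.
Key observation: a condition flipped, so demand reaches new nodes — n9, n12 run for the first time.

First evaluation (everything demanded from the output):
  n2 = sub(5, 1) = 4
  n3 = if0(x1=6 -> else branch x3) = 5
  n5 = absv(5) = 5
  n6 = sub(4, 5) = -1
  n7 = neg(-1) = 1
  n10 = neg(1) = -1
  n11 = min2(-1, 6) = -1
  n13 = if0(n11=-1 -> else branch n10) = -1

Propagation after the edit:
  n3: runs — x1 6->0; result 4.
  n5: runs — n3 5->4; result 4.
  n6: runs — n5 5->4; result 0.
  n7: runs — n6 -1->0; result 0.
  n9: demanded for the first time — runs, produces 4.
  n10: runs — n7 1->0; result 0.
  n11: runs — n10 -1->0; x1 6->0; result 0.
  n12: demanded for the first time — runs, produces 16.
  n13: runs — n11 -1->0; n10 -1->0; result 16.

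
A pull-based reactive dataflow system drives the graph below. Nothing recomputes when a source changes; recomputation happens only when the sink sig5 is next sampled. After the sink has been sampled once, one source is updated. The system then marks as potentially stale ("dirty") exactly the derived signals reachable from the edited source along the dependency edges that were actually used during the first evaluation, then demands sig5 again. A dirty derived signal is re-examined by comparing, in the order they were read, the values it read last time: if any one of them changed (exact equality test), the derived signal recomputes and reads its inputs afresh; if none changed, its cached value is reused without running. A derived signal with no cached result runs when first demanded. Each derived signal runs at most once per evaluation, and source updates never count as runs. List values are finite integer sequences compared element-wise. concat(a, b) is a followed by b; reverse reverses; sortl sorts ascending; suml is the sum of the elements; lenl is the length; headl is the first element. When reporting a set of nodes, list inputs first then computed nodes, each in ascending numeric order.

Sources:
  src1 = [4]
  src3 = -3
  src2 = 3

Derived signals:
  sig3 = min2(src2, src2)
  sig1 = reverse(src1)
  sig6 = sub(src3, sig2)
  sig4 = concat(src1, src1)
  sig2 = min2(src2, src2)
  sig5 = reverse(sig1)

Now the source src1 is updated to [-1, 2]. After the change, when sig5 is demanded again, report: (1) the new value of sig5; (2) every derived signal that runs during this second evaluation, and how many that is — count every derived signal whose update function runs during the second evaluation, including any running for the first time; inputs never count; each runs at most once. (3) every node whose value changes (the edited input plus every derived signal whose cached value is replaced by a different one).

First evaluation (everything demanded from the output):
  sig1 = reverse([4]) = [4]
  sig5 = reverse([4]) = [4]

Propagation after the edit:
  sig1: runs — src1 [4]->[-1, 2]; result [2, -1].
  sig5: runs — sig1 [4]->[2, -1]; result [-1, 2].

New value of sig5: [-1, 2].
Derived signals that run: sig1, sig5 — 2 in total.
Values that change: src1, sig1, sig5.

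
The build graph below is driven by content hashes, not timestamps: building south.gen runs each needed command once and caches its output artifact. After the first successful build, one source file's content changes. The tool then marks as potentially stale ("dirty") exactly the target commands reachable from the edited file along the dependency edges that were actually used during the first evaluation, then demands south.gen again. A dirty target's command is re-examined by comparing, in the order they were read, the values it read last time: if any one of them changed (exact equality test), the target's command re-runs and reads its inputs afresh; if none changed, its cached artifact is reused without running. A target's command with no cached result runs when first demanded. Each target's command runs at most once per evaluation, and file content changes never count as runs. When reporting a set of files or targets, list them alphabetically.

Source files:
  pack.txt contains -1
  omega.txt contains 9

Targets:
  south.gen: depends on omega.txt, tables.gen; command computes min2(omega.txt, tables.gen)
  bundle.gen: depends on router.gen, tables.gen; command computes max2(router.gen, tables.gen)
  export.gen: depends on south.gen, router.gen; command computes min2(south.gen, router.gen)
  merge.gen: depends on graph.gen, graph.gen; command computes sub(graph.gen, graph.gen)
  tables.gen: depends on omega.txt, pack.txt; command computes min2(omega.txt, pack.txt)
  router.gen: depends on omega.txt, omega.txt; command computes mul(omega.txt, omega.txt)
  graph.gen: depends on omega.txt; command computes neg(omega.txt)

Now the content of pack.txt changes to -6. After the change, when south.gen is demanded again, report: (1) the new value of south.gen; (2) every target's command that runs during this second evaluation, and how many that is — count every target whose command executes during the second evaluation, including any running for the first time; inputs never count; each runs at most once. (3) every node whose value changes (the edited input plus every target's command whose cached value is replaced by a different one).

south.gen now evaluates to -6.
Run set: south.gen, tables.gen (2 run).
Changed values: pack.txt, south.gen, tables.gen.

Initial pass — values computed on the first demand:
  tables.gen = min2(9, -1) = -1
  south.gen = min2(9, -1) = -1

Second demand — change propagation:
  tables.gen: re-runs because pack.txt -1->-6; new result -6.
  south.gen: re-runs because tables.gen -1->-6; new result -6.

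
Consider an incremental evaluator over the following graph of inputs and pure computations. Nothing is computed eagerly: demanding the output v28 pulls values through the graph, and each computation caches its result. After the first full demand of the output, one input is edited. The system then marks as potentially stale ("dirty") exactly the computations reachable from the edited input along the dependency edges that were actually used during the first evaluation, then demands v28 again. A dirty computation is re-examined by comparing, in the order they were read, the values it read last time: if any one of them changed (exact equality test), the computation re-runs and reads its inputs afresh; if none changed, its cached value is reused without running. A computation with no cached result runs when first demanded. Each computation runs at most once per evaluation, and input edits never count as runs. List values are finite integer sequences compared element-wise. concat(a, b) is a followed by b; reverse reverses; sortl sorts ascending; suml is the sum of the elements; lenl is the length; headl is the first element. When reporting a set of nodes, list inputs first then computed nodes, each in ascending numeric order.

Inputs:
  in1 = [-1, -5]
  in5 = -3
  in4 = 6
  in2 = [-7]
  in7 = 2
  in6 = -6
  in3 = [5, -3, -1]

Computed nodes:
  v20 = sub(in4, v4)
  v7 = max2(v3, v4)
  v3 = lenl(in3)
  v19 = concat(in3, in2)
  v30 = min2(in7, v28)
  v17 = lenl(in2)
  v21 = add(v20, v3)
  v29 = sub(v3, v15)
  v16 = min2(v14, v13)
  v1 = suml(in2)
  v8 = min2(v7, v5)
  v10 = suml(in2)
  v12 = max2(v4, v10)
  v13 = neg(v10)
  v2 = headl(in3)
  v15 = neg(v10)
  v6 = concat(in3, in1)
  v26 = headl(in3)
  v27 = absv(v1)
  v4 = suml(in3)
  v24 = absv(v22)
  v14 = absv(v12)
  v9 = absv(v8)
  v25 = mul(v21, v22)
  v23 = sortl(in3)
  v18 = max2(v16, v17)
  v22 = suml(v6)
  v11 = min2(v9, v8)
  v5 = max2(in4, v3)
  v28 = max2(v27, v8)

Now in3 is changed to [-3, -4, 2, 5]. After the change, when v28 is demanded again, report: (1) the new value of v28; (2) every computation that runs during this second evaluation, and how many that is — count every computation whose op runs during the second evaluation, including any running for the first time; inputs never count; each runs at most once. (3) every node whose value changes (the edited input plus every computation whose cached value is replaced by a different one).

v28 now evaluates to 7.
Run set: v3, v4, v5, v7, v8, v28 (6 run).
Changed values: in3, v3, v4, v7, v8.

Initial pass — values computed on the first demand:
  v1 = suml([-7]) = -7
  v3 = lenl([5, -3, -1]) = 3
  v4 = suml([5, -3, -1]) = 1
  v5 = max2(6, 3) = 6
  v7 = max2(3, 1) = 3
  v8 = min2(3, 6) = 3
  v27 = absv(-7) = 7
  v28 = max2(7, 3) = 7

Second demand — change propagation:
  v3: re-runs because in3 [5, -3, -1]->[-3, -4, 2, 5]; new result 4.
  v4: re-runs because in3 [5, -3, -1]->[-3, -4, 2, 5]; new result 0.
  v5: re-runs because v3 3->4; new result 6 (unchanged).
  v7: re-runs because v3 3->4; v4 1->0; new result 4.
  v8: re-runs because v7 3->4; new result 4.
  v28: re-runs because v8 3->4; new result 7 (unchanged).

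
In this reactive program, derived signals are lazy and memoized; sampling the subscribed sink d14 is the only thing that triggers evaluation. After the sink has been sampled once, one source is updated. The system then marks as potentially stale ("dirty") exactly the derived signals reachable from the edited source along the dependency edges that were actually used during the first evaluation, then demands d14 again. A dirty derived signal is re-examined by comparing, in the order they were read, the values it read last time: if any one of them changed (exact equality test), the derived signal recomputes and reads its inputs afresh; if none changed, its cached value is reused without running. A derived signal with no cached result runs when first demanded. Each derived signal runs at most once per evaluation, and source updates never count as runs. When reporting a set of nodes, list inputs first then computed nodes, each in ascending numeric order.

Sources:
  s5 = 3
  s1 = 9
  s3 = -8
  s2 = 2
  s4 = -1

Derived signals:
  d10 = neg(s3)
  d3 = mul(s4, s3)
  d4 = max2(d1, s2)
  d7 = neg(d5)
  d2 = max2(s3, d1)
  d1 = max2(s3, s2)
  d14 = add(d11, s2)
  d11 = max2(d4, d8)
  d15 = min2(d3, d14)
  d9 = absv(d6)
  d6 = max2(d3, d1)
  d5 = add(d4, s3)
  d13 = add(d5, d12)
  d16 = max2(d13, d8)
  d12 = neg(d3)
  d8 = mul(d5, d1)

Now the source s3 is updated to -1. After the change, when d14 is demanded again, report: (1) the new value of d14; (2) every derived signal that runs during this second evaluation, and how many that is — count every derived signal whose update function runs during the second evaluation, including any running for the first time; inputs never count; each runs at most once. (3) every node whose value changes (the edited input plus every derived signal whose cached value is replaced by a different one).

First demand of the output computes:
  d1 = max2(-8, 2) = 2
  d4 = max2(2, 2) = 2
  d5 = add(2, -8) = -6
  d8 = mul(-6, 2) = -12
  d11 = max2(2, -12) = 2
  d14 = add(2, 2) = 4

After the edit, cleaning proceeds:
  d1: a read changed (s3 -8->-1) — executes, giving 2 — identical to its old value.
  d4: dirty, but its reads are unchanged (d1 unchanged, s2 unchanged); cached 2 stands.
  d5: a read changed (s3 -8->-1) — executes, giving 1.
  d8: a read changed (d5 -6->1) — executes, giving 2.
  d11: a read changed (d8 -12->2) — executes, giving 2 — identical to its old value.
  d14: dirty, but its reads are unchanged (d11 unchanged, s2 unchanged); cached 4 stands.

Note where the cutoff bites: d4 is checked, finds nothing changed, and keeps its cache.

Demanding d14 again yields 4.
4 derived signals run: d1, d5, d8, d11.
The nodes whose values change: s3, d5, d8.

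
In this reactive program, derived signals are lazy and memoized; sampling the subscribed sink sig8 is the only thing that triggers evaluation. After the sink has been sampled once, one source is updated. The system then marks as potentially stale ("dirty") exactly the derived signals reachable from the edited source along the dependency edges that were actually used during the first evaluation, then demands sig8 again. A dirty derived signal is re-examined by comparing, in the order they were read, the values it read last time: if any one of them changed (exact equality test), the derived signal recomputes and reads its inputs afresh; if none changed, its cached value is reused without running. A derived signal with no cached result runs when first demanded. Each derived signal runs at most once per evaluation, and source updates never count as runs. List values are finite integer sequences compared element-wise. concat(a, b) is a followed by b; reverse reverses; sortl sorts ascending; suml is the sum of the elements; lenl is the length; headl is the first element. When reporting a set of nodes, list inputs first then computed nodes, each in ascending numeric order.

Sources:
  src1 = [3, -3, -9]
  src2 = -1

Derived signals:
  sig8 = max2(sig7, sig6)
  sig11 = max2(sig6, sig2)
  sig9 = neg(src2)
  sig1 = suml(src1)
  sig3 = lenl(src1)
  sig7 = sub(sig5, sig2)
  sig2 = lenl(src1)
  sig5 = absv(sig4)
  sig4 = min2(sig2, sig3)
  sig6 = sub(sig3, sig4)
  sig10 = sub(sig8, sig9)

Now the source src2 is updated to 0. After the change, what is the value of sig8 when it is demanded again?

First demand of the output computes:
  sig2 = lenl([3, -3, -9]) = 3
  sig3 = lenl([3, -3, -9]) = 3
  sig4 = min2(3, 3) = 3
  sig5 = absv(3) = 3
  sig6 = sub(3, 3) = 0
  sig7 = sub(3, 3) = 0
  sig8 = max2(0, 0) = 0

After the edit, cleaning proceeds:
  src2 only reaches undemanded nodes; the second demand re-runs nothing.

Note the shortcut — src2 feeds only undemanded nodes, so no recomputation happens.

Demanding sig8 again yields 0.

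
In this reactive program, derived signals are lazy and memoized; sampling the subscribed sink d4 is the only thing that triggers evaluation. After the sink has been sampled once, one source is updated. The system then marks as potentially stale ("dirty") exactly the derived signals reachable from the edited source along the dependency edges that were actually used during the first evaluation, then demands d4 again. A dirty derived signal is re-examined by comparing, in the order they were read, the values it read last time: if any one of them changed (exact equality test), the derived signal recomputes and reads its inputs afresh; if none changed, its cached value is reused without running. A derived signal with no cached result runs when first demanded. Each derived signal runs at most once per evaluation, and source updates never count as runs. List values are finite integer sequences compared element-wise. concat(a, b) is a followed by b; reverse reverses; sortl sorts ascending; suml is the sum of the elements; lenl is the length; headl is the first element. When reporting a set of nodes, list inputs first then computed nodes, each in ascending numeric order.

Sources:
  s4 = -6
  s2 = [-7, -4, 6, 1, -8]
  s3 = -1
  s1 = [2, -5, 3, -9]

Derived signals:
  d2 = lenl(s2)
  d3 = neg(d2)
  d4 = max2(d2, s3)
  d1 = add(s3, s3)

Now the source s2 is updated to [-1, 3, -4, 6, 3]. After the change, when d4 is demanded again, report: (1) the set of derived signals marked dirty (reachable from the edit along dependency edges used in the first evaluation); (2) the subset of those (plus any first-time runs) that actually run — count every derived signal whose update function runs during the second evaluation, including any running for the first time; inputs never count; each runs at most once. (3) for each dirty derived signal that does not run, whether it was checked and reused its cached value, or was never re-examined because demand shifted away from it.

First demand of the output computes:
  d2 = lenl([-7, -4, 6, 1, -8]) = 5
  d4 = max2(5, -1) = 5

After the edit, cleaning proceeds:
  d2: a read changed (s2 [-7, -4, 6, 1, -8]->[-1, 3, -4, 6, 3]) — executes, giving 5 — identical to its old value.
  d4: dirty, but its reads are unchanged (d2 unchanged, s3 unchanged); cached 5 stands.

Note the absorption at d2: it re-runs yet its value is the same, leaving the output's value untouched.

The edit dirties: d2, d4.
1 derived signals run: d2.
Cache hits after checking: d4.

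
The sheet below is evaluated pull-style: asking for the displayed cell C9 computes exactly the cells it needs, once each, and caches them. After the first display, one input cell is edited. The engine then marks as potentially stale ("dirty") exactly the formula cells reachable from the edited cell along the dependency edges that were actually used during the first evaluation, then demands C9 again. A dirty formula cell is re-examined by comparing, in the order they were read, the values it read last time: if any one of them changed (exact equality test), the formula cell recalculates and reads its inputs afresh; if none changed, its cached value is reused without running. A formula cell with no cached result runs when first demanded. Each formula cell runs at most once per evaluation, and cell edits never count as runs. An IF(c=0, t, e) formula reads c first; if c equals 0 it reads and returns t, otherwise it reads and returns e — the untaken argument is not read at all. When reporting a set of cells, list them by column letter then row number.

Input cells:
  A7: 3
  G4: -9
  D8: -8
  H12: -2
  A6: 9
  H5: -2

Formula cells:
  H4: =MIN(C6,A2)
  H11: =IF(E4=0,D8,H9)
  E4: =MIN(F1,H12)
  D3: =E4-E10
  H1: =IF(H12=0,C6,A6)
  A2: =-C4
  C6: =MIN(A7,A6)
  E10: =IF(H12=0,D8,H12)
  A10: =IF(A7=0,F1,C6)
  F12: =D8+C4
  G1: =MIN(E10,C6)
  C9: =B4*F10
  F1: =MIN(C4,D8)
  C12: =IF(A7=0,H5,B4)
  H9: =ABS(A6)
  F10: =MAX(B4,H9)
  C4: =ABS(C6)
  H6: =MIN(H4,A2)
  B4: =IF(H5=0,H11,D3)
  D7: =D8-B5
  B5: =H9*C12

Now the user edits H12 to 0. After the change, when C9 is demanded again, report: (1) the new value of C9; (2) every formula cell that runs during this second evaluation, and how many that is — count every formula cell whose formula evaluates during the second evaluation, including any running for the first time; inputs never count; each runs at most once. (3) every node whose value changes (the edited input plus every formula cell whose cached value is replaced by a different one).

Demanding C9 again yields 0.
6 formula cells run: B4, C9, D3, E4, E10, F10.
The nodes whose values change: B4, C9, D3, E10, H12.

First demand of the output computes:
  C6 = MIN(3, 9) = 3
  C4 = ABS(3) = 3
  E10 = IF(H12=0: H12=-2 -> else branch H12) = -2
  F1 = MIN(3, -8) = -8
  E4 = MIN(-8, -2) = -8
  D3 = -8 - -2 = -6
  B4 = IF(H5=0: H5=-2 -> else branch D3) = -6
  H9 = ABS(9) = 9
  F10 = MAX(-6, 9) = 9
  C9 = -6 * 9 = -54

After the edit, cleaning proceeds:
  E4: a read changed (H12 -2->0) — executes, giving -8 — identical to its old value.
  E10: a read changed (H12 -2->0; H12 -2->0) — executes, giving -8.
  D3: a read changed (E10 -2->-8) — executes, giving 0.
  B4: a read changed (D3 -6->0) — executes, giving 0.
  F10: a read changed (B4 -6->0) — executes, giving 9 — identical to its old value.
  C9: a read changed (B4 -6->0) — executes, giving 0.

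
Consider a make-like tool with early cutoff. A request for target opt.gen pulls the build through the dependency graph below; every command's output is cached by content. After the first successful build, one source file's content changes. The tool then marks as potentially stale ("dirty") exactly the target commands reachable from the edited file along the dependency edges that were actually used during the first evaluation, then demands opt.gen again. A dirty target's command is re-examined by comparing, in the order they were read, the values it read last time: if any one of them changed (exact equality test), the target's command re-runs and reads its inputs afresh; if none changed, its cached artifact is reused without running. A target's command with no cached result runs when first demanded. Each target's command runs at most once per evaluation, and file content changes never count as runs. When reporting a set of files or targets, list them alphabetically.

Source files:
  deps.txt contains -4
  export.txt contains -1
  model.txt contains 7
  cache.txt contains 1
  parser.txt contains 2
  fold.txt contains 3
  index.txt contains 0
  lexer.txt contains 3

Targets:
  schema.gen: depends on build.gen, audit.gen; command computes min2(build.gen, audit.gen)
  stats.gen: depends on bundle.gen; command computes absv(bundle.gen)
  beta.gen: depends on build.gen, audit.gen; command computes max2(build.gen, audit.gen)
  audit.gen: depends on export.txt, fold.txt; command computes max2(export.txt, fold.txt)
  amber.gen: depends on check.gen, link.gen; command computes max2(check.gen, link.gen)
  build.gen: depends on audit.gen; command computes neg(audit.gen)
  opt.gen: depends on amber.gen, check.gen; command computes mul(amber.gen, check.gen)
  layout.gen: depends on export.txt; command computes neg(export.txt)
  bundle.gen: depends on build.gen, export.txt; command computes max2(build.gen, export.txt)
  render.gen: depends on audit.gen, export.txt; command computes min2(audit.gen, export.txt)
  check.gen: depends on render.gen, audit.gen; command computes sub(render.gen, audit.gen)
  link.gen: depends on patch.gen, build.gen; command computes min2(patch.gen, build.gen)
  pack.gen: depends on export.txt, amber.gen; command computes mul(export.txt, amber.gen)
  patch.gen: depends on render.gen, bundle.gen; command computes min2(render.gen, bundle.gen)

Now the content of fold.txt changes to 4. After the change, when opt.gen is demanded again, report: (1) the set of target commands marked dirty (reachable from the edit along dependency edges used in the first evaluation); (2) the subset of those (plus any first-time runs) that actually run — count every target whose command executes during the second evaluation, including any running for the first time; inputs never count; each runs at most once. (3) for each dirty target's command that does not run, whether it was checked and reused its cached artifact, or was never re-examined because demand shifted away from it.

The edit dirties: amber.gen, audit.gen, build.gen, bundle.gen, check.gen, link.gen, opt.gen, patch.gen, render.gen.
8 target commands run: amber.gen, audit.gen, build.gen, bundle.gen, check.gen, link.gen, opt.gen, render.gen.
Cache hits after checking: patch.gen.
Note where the cutoff bites: patch.gen is checked, finds nothing changed, and keeps its cache.

First demand of the output computes:
  audit.gen = max2(-1, 3) = 3
  build.gen = neg(3) = -3
  bundle.gen = max2(-3, -1) = -1
  render.gen = min2(3, -1) = -1
  check.gen = sub(-1, 3) = -4
  patch.gen = min2(-1, -1) = -1
  link.gen = min2(-1, -3) = -3
  amber.gen = max2(-4, -3) = -3
  opt.gen = mul(-3, -4) = 12

After the edit, cleaning proceeds:
  audit.gen: a read changed (fold.txt 3->4) — executes, giving 4.
  build.gen: a read changed (audit.gen 3->4) — executes, giving -4.
  bundle.gen: a read changed (build.gen -3->-4) — executes, giving -1 — identical to its old value.
  render.gen: a read changed (audit.gen 3->4) — executes, giving -1 — identical to its old value.
  check.gen: a read changed (audit.gen 3->4) — executes, giving -5.
  patch.gen: dirty, but its reads are unchanged (render.gen unchanged, bundle.gen unchanged); cached -1 stands.
  link.gen: a read changed (build.gen -3->-4) — executes, giving -4.
  amber.gen: a read changed (check.gen -4->-5; link.gen -3->-4) — executes, giving -4.
  opt.gen: a read changed (amber.gen -3->-4; check.gen -4->-5) — executes, giving 20.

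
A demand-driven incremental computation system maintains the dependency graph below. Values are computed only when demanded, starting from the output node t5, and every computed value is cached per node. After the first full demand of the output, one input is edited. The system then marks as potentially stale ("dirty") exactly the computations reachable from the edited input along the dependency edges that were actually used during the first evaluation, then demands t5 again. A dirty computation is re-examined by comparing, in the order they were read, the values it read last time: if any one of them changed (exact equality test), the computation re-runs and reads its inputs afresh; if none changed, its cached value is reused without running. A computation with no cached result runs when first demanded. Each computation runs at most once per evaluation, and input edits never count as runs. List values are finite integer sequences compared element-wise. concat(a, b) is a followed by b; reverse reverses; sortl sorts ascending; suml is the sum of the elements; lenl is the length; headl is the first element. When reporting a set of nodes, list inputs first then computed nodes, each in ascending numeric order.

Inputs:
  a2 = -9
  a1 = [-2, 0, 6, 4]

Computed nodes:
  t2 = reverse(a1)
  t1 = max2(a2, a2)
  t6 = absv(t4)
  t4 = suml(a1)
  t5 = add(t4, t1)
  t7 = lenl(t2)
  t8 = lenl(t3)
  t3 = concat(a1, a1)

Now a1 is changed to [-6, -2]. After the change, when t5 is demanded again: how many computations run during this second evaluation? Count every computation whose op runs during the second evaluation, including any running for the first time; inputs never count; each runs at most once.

Computations that run: t4, t5 — 2 in total.

First evaluation (everything demanded from the output):
  t1 = max2(-9, -9) = -9
  t4 = suml([-2, 0, 6, 4]) = 8
  t5 = add(8, -9) = -1

Propagation after the edit:
  t4: runs — a1 [-2, 0, 6, 4]->[-6, -2]; result -8.
  t5: runs — t4 8->-8; result -17.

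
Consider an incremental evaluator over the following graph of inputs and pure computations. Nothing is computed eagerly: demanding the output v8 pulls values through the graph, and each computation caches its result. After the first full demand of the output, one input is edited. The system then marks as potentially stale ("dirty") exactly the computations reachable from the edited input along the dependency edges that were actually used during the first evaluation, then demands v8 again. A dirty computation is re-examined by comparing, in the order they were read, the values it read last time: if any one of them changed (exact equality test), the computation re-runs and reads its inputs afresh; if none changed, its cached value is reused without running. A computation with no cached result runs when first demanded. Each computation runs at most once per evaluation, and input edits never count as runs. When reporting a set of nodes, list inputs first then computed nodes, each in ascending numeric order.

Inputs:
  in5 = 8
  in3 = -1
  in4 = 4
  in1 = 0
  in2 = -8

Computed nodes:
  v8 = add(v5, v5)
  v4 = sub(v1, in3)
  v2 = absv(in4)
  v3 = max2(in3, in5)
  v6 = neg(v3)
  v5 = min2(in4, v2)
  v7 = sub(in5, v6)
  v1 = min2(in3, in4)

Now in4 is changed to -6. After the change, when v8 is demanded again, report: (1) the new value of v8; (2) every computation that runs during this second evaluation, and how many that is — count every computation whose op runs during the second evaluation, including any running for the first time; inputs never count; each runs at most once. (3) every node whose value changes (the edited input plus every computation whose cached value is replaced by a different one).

v8 now evaluates to -12.
Run set: v2, v5, v8 (3 run).
Changed values: in4, v2, v5, v8.

Initial pass — values computed on the first demand:
  v2 = absv(4) = 4
  v5 = min2(4, 4) = 4
  v8 = add(4, 4) = 8

Second demand — change propagation:
  v2: re-runs because in4 4->-6; new result 6.
  v5: re-runs because in4 4->-6; v2 4->6; new result -6.
  v8: re-runs because v5 4->-6; v5 4->-6; new result -12.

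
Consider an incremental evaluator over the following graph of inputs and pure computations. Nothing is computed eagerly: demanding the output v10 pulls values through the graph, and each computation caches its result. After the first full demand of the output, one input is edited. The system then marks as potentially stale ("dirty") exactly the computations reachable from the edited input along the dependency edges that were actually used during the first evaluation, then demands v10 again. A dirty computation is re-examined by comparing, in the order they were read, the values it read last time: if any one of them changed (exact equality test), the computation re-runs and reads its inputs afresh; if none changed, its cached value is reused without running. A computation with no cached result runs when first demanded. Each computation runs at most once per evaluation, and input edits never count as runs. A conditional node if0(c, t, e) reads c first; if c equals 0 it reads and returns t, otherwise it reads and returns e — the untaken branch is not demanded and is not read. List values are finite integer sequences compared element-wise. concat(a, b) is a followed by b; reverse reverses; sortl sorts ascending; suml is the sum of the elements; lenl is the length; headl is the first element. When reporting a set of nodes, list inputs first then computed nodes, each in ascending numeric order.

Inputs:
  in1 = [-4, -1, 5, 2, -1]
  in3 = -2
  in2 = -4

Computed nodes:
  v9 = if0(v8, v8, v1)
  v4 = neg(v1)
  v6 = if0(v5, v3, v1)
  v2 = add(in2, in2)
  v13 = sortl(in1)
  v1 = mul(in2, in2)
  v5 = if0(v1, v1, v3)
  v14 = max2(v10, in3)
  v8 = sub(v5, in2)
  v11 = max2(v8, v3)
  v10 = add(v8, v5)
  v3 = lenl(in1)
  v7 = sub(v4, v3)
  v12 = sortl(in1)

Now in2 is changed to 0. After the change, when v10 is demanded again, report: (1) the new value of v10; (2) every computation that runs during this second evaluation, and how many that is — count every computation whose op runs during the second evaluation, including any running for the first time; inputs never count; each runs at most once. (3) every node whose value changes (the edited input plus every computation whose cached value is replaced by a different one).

Initial pass — values computed on the first demand:
  v1 = mul(-4, -4) = 16
  v3 = lenl([-4, -1, 5, 2, -1]) = 5
  v5 = if0(v1=16 -> else branch v3) = 5
  v8 = sub(5, -4) = 9
  v10 = add(9, 5) = 14

Second demand — change propagation:
  v1: re-runs because in2 -4->0; in2 -4->0; new result 0.
  v5: re-runs because v1 16->0; new result 0.
  v8: re-runs because v5 5->0; in2 -4->0; new result 0.
  v10: re-runs because v8 9->0; v5 5->0; new result 0.

v10 now evaluates to 0.
Run set: v1, v5, v8, v10 (4 run).
Changed values: in2, v1, v5, v8, v10.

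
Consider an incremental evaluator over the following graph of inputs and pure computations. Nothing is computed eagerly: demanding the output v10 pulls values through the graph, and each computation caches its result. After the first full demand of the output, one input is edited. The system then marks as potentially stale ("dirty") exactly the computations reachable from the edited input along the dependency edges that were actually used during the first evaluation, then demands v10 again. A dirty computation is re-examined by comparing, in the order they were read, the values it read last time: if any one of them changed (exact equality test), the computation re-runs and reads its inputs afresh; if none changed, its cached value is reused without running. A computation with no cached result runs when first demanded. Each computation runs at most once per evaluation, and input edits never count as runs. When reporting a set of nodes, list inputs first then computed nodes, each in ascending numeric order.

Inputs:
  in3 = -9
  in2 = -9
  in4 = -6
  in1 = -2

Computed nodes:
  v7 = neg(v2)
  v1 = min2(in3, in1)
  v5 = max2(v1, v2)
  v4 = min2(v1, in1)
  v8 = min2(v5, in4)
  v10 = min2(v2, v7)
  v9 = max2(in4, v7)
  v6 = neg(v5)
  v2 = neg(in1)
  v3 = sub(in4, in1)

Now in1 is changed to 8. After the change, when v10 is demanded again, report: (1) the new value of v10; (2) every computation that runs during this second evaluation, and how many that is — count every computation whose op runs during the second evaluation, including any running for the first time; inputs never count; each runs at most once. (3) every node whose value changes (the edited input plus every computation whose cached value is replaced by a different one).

Initial pass — values computed on the first demand:
  v2 = neg(-2) = 2
  v7 = neg(2) = -2
  v10 = min2(2, -2) = -2

Second demand — change propagation:
  v2: re-runs because in1 -2->8; new result -8.
  v7: re-runs because v2 2->-8; new result 8.
  v10: re-runs because v2 2->-8; v7 -2->8; new result -8.

v10 now evaluates to -8.
Run set: v2, v7, v10 (3 run).
Changed values: in1, v2, v7, v10.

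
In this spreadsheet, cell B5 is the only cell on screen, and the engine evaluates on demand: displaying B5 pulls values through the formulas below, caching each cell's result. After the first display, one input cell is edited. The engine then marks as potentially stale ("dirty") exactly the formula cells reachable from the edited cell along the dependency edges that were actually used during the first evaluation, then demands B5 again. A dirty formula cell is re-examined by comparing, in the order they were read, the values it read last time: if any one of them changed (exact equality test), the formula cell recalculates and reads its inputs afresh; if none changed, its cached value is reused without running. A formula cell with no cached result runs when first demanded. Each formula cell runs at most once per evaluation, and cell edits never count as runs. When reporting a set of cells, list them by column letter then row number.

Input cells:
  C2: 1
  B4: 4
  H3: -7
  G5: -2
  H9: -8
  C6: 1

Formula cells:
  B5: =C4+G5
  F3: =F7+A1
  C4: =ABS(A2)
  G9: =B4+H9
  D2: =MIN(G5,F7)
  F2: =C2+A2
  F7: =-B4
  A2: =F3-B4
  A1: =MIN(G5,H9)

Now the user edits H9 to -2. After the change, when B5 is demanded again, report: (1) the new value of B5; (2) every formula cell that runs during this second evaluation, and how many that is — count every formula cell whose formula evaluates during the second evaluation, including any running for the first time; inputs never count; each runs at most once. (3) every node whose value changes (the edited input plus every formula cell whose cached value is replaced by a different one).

Initial pass — values computed on the first demand:
  A1 = MIN(-2, -8) = -8
  F7 = -(4) = -4
  F3 = -4 + -8 = -12
  A2 = -12 - 4 = -16
  C4 = ABS(-16) = 16
  B5 = 16 + -2 = 14

Second demand — change propagation:
  A1: re-runs because H9 -8->-2; new result -2.
  F3: re-runs because A1 -8->-2; new result -6.
  A2: re-runs because F3 -12->-6; new result -10.
  C4: re-runs because A2 -16->-10; new result 10.
  B5: re-runs because C4 16->10; new result 8.

B5 now evaluates to 8.
Run set: A1, A2, B5, C4, F3 (5 run).
Changed values: A1, A2, B5, C4, F3, H9.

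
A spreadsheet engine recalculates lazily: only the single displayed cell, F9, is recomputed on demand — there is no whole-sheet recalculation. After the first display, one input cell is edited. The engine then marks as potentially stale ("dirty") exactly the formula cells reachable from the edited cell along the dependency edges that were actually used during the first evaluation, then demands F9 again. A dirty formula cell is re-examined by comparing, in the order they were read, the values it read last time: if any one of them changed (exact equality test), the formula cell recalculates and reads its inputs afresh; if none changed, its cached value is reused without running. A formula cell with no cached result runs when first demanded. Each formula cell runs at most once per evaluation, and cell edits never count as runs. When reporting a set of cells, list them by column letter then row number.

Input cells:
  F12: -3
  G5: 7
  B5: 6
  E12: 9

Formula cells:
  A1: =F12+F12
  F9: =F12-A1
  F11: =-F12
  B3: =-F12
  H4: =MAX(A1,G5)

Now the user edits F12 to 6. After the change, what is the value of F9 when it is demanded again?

New value of F9: -6.

First evaluation (everything demanded from the output):
  A1 = -3 + -3 = -6
  F9 = -3 - -6 = 3

Propagation after the edit:
  A1: runs — F12 -3->6; F12 -3->6; result 12.
  F9: runs — F12 -3->6; A1 -6->12; result -6.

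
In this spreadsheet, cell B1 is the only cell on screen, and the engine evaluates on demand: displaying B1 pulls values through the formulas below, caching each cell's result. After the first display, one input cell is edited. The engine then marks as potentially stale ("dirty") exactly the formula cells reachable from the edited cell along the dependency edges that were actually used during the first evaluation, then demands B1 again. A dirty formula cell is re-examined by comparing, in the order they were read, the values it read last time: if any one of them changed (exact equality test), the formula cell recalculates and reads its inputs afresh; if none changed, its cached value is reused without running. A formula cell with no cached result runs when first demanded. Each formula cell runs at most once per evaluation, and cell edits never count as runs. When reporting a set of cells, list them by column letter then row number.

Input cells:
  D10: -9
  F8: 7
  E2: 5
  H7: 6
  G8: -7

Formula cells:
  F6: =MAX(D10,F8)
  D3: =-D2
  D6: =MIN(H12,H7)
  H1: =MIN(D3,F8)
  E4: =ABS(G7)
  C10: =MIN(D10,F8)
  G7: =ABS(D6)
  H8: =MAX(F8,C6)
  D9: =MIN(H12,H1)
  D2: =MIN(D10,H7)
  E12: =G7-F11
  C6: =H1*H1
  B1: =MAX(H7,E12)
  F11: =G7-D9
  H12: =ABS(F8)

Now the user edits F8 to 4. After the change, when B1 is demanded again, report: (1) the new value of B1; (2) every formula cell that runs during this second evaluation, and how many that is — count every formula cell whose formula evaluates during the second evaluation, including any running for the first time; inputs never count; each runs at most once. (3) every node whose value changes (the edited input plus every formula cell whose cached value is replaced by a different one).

B1 now evaluates to 6.
Run set: B1, D6, D9, E12, F11, G7, H1, H12 (8 run).
Changed values: B1, D6, D9, E12, F8, F11, G7, H1, H12.

Initial pass — values computed on the first demand:
  D2 = MIN(-9, 6) = -9
  D3 = -(-9) = 9
  H1 = MIN(9, 7) = 7
  H12 = ABS(7) = 7
  D6 = MIN(7, 6) = 6
  D9 = MIN(7, 7) = 7
  G7 = ABS(6) = 6
  F11 = 6 - 7 = -1
  E12 = 6 - -1 = 7
  B1 = MAX(6, 7) = 7

Second demand — change propagation:
  H1: re-runs because F8 7->4; new result 4.
  H12: re-runs because F8 7->4; new result 4.
  D6: re-runs because H12 7->4; new result 4.
  D9: re-runs because H12 7->4; H1 7->4; new result 4.
  G7: re-runs because D6 6->4; new result 4.
  F11: re-runs because G7 6->4; D9 7->4; new result 0.
  E12: re-runs because G7 6->4; F11 -1->0; new result 4.
  B1: re-runs because E12 7->4; new result 6.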